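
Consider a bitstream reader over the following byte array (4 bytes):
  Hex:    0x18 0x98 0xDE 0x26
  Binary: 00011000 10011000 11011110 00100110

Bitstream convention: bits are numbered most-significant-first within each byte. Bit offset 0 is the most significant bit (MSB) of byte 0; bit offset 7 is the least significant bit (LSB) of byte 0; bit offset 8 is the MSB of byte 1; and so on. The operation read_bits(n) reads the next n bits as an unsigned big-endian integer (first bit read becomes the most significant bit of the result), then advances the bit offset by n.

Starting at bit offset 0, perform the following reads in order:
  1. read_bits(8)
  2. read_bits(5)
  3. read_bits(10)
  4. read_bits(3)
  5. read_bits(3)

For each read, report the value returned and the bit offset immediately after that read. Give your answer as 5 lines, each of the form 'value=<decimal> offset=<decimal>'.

Answer: value=24 offset=8
value=19 offset=13
value=111 offset=23
value=0 offset=26
value=4 offset=29

Derivation:
Read 1: bits[0:8] width=8 -> value=24 (bin 00011000); offset now 8 = byte 1 bit 0; 24 bits remain
Read 2: bits[8:13] width=5 -> value=19 (bin 10011); offset now 13 = byte 1 bit 5; 19 bits remain
Read 3: bits[13:23] width=10 -> value=111 (bin 0001101111); offset now 23 = byte 2 bit 7; 9 bits remain
Read 4: bits[23:26] width=3 -> value=0 (bin 000); offset now 26 = byte 3 bit 2; 6 bits remain
Read 5: bits[26:29] width=3 -> value=4 (bin 100); offset now 29 = byte 3 bit 5; 3 bits remain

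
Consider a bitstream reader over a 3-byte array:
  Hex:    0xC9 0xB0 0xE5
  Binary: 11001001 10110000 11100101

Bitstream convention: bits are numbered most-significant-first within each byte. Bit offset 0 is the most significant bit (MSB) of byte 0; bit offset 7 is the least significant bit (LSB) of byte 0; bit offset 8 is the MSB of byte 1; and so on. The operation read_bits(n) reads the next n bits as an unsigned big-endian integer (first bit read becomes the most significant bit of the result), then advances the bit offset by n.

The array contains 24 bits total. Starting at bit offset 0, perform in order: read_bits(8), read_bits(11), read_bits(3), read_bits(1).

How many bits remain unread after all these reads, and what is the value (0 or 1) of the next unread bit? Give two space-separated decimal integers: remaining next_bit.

Read 1: bits[0:8] width=8 -> value=201 (bin 11001001); offset now 8 = byte 1 bit 0; 16 bits remain
Read 2: bits[8:19] width=11 -> value=1415 (bin 10110000111); offset now 19 = byte 2 bit 3; 5 bits remain
Read 3: bits[19:22] width=3 -> value=1 (bin 001); offset now 22 = byte 2 bit 6; 2 bits remain
Read 4: bits[22:23] width=1 -> value=0 (bin 0); offset now 23 = byte 2 bit 7; 1 bits remain

Answer: 1 1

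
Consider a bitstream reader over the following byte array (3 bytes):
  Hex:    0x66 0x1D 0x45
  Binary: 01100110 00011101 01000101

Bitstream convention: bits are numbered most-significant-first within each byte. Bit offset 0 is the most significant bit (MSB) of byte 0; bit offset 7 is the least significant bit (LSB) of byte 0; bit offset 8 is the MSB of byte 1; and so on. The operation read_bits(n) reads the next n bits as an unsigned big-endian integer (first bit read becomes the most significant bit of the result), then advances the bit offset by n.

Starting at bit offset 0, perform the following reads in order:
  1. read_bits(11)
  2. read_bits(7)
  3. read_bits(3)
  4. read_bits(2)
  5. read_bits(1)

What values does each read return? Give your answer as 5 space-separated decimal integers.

Read 1: bits[0:11] width=11 -> value=816 (bin 01100110000); offset now 11 = byte 1 bit 3; 13 bits remain
Read 2: bits[11:18] width=7 -> value=117 (bin 1110101); offset now 18 = byte 2 bit 2; 6 bits remain
Read 3: bits[18:21] width=3 -> value=0 (bin 000); offset now 21 = byte 2 bit 5; 3 bits remain
Read 4: bits[21:23] width=2 -> value=2 (bin 10); offset now 23 = byte 2 bit 7; 1 bits remain
Read 5: bits[23:24] width=1 -> value=1 (bin 1); offset now 24 = byte 3 bit 0; 0 bits remain

Answer: 816 117 0 2 1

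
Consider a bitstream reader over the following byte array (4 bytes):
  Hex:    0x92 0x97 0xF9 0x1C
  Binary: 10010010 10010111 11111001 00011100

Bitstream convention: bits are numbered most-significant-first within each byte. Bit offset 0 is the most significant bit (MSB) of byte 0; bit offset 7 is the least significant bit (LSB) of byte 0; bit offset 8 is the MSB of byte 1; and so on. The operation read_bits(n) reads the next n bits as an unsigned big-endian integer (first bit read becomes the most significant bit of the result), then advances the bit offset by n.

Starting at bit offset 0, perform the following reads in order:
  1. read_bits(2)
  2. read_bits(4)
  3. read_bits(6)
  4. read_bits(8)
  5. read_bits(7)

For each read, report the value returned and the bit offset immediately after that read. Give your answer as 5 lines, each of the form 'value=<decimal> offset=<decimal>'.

Answer: value=2 offset=2
value=4 offset=6
value=41 offset=12
value=127 offset=20
value=72 offset=27

Derivation:
Read 1: bits[0:2] width=2 -> value=2 (bin 10); offset now 2 = byte 0 bit 2; 30 bits remain
Read 2: bits[2:6] width=4 -> value=4 (bin 0100); offset now 6 = byte 0 bit 6; 26 bits remain
Read 3: bits[6:12] width=6 -> value=41 (bin 101001); offset now 12 = byte 1 bit 4; 20 bits remain
Read 4: bits[12:20] width=8 -> value=127 (bin 01111111); offset now 20 = byte 2 bit 4; 12 bits remain
Read 5: bits[20:27] width=7 -> value=72 (bin 1001000); offset now 27 = byte 3 bit 3; 5 bits remain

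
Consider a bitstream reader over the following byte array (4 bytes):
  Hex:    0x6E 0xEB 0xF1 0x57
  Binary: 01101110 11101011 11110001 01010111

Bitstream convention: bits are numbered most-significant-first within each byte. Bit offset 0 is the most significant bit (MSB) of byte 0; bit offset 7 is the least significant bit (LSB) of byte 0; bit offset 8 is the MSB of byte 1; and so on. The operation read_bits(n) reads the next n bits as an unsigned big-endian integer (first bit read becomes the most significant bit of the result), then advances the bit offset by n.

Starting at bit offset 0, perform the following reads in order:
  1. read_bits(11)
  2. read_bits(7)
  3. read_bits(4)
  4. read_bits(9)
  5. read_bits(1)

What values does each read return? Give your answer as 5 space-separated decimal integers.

Answer: 887 47 12 171 1

Derivation:
Read 1: bits[0:11] width=11 -> value=887 (bin 01101110111); offset now 11 = byte 1 bit 3; 21 bits remain
Read 2: bits[11:18] width=7 -> value=47 (bin 0101111); offset now 18 = byte 2 bit 2; 14 bits remain
Read 3: bits[18:22] width=4 -> value=12 (bin 1100); offset now 22 = byte 2 bit 6; 10 bits remain
Read 4: bits[22:31] width=9 -> value=171 (bin 010101011); offset now 31 = byte 3 bit 7; 1 bits remain
Read 5: bits[31:32] width=1 -> value=1 (bin 1); offset now 32 = byte 4 bit 0; 0 bits remain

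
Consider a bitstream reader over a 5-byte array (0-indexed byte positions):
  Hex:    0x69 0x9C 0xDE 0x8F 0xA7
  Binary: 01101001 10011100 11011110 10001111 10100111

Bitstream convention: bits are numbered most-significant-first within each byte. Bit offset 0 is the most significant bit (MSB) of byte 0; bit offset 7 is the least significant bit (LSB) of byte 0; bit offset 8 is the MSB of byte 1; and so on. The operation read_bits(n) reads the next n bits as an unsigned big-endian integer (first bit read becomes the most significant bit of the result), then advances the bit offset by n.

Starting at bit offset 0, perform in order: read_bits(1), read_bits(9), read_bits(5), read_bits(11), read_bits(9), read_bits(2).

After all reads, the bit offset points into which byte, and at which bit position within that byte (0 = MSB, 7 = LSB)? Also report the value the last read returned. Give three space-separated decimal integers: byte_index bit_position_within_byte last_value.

Answer: 4 5 0

Derivation:
Read 1: bits[0:1] width=1 -> value=0 (bin 0); offset now 1 = byte 0 bit 1; 39 bits remain
Read 2: bits[1:10] width=9 -> value=422 (bin 110100110); offset now 10 = byte 1 bit 2; 30 bits remain
Read 3: bits[10:15] width=5 -> value=14 (bin 01110); offset now 15 = byte 1 bit 7; 25 bits remain
Read 4: bits[15:26] width=11 -> value=890 (bin 01101111010); offset now 26 = byte 3 bit 2; 14 bits remain
Read 5: bits[26:35] width=9 -> value=125 (bin 001111101); offset now 35 = byte 4 bit 3; 5 bits remain
Read 6: bits[35:37] width=2 -> value=0 (bin 00); offset now 37 = byte 4 bit 5; 3 bits remain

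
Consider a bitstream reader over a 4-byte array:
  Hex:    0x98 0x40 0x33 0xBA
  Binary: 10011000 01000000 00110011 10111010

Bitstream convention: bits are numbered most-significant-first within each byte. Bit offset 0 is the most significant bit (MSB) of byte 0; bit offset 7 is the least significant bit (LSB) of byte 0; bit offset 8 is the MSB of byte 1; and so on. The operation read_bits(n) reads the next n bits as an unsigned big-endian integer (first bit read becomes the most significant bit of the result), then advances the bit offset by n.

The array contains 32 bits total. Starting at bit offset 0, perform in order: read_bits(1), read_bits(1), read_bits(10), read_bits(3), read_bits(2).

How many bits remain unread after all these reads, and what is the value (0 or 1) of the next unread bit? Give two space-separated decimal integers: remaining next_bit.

Answer: 15 0

Derivation:
Read 1: bits[0:1] width=1 -> value=1 (bin 1); offset now 1 = byte 0 bit 1; 31 bits remain
Read 2: bits[1:2] width=1 -> value=0 (bin 0); offset now 2 = byte 0 bit 2; 30 bits remain
Read 3: bits[2:12] width=10 -> value=388 (bin 0110000100); offset now 12 = byte 1 bit 4; 20 bits remain
Read 4: bits[12:15] width=3 -> value=0 (bin 000); offset now 15 = byte 1 bit 7; 17 bits remain
Read 5: bits[15:17] width=2 -> value=0 (bin 00); offset now 17 = byte 2 bit 1; 15 bits remain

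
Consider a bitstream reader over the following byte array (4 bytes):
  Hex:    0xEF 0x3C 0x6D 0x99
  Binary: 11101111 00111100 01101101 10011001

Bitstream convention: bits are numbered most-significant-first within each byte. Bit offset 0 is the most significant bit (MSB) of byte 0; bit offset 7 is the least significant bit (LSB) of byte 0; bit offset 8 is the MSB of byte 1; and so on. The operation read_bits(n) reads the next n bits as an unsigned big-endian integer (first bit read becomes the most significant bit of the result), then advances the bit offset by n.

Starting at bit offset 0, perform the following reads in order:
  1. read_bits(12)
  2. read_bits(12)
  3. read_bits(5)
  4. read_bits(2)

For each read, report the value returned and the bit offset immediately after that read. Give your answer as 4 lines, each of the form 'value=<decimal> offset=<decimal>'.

Answer: value=3827 offset=12
value=3181 offset=24
value=19 offset=29
value=0 offset=31

Derivation:
Read 1: bits[0:12] width=12 -> value=3827 (bin 111011110011); offset now 12 = byte 1 bit 4; 20 bits remain
Read 2: bits[12:24] width=12 -> value=3181 (bin 110001101101); offset now 24 = byte 3 bit 0; 8 bits remain
Read 3: bits[24:29] width=5 -> value=19 (bin 10011); offset now 29 = byte 3 bit 5; 3 bits remain
Read 4: bits[29:31] width=2 -> value=0 (bin 00); offset now 31 = byte 3 bit 7; 1 bits remain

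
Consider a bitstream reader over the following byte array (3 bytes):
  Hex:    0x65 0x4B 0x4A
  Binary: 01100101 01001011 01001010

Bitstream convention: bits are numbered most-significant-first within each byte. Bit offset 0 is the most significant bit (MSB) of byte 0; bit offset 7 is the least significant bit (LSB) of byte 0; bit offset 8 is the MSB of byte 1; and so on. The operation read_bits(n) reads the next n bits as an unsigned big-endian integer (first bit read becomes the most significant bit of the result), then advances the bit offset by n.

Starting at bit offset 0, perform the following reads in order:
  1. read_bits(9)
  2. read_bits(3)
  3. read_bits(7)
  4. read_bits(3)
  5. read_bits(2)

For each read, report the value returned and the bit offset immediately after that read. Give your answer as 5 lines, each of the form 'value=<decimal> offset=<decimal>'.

Read 1: bits[0:9] width=9 -> value=202 (bin 011001010); offset now 9 = byte 1 bit 1; 15 bits remain
Read 2: bits[9:12] width=3 -> value=4 (bin 100); offset now 12 = byte 1 bit 4; 12 bits remain
Read 3: bits[12:19] width=7 -> value=90 (bin 1011010); offset now 19 = byte 2 bit 3; 5 bits remain
Read 4: bits[19:22] width=3 -> value=2 (bin 010); offset now 22 = byte 2 bit 6; 2 bits remain
Read 5: bits[22:24] width=2 -> value=2 (bin 10); offset now 24 = byte 3 bit 0; 0 bits remain

Answer: value=202 offset=9
value=4 offset=12
value=90 offset=19
value=2 offset=22
value=2 offset=24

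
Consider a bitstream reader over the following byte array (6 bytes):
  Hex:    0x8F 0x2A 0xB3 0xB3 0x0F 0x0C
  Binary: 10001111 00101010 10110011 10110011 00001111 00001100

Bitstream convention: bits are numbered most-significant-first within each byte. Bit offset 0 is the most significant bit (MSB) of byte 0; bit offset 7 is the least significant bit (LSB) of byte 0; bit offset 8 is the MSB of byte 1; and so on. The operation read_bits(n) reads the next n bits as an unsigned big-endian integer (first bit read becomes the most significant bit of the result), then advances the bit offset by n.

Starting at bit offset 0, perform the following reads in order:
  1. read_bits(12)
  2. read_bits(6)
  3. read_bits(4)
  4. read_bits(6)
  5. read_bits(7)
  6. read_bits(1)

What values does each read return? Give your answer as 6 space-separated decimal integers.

Answer: 2290 42 12 59 24 0

Derivation:
Read 1: bits[0:12] width=12 -> value=2290 (bin 100011110010); offset now 12 = byte 1 bit 4; 36 bits remain
Read 2: bits[12:18] width=6 -> value=42 (bin 101010); offset now 18 = byte 2 bit 2; 30 bits remain
Read 3: bits[18:22] width=4 -> value=12 (bin 1100); offset now 22 = byte 2 bit 6; 26 bits remain
Read 4: bits[22:28] width=6 -> value=59 (bin 111011); offset now 28 = byte 3 bit 4; 20 bits remain
Read 5: bits[28:35] width=7 -> value=24 (bin 0011000); offset now 35 = byte 4 bit 3; 13 bits remain
Read 6: bits[35:36] width=1 -> value=0 (bin 0); offset now 36 = byte 4 bit 4; 12 bits remain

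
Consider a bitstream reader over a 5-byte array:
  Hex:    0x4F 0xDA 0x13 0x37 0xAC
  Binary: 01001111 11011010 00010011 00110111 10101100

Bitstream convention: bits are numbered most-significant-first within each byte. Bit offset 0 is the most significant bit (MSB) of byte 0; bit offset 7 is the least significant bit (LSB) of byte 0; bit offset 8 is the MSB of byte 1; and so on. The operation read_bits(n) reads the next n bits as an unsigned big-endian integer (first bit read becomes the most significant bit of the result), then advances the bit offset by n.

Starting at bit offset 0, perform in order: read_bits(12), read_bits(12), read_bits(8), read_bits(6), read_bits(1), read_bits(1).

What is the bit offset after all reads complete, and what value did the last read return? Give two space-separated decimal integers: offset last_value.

Read 1: bits[0:12] width=12 -> value=1277 (bin 010011111101); offset now 12 = byte 1 bit 4; 28 bits remain
Read 2: bits[12:24] width=12 -> value=2579 (bin 101000010011); offset now 24 = byte 3 bit 0; 16 bits remain
Read 3: bits[24:32] width=8 -> value=55 (bin 00110111); offset now 32 = byte 4 bit 0; 8 bits remain
Read 4: bits[32:38] width=6 -> value=43 (bin 101011); offset now 38 = byte 4 bit 6; 2 bits remain
Read 5: bits[38:39] width=1 -> value=0 (bin 0); offset now 39 = byte 4 bit 7; 1 bits remain
Read 6: bits[39:40] width=1 -> value=0 (bin 0); offset now 40 = byte 5 bit 0; 0 bits remain

Answer: 40 0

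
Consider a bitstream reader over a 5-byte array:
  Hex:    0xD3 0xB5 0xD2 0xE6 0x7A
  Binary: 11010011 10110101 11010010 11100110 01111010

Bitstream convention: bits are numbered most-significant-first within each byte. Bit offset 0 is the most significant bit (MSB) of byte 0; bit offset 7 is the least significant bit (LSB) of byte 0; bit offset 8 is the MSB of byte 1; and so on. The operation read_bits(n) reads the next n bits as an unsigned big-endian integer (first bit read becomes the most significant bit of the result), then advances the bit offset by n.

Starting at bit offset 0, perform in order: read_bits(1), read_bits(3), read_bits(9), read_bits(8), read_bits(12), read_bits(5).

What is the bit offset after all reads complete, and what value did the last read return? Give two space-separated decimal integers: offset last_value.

Read 1: bits[0:1] width=1 -> value=1 (bin 1); offset now 1 = byte 0 bit 1; 39 bits remain
Read 2: bits[1:4] width=3 -> value=5 (bin 101); offset now 4 = byte 0 bit 4; 36 bits remain
Read 3: bits[4:13] width=9 -> value=118 (bin 001110110); offset now 13 = byte 1 bit 5; 27 bits remain
Read 4: bits[13:21] width=8 -> value=186 (bin 10111010); offset now 21 = byte 2 bit 5; 19 bits remain
Read 5: bits[21:33] width=12 -> value=1484 (bin 010111001100); offset now 33 = byte 4 bit 1; 7 bits remain
Read 6: bits[33:38] width=5 -> value=30 (bin 11110); offset now 38 = byte 4 bit 6; 2 bits remain

Answer: 38 30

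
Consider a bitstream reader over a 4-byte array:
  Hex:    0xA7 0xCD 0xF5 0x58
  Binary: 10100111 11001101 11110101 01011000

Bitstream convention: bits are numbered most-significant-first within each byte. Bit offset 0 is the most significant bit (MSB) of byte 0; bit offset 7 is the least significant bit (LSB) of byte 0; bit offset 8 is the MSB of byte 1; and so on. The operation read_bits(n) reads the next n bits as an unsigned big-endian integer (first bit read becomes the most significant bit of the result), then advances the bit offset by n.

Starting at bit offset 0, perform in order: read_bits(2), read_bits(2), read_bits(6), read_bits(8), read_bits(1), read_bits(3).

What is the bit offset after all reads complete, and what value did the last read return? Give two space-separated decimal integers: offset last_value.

Answer: 22 5

Derivation:
Read 1: bits[0:2] width=2 -> value=2 (bin 10); offset now 2 = byte 0 bit 2; 30 bits remain
Read 2: bits[2:4] width=2 -> value=2 (bin 10); offset now 4 = byte 0 bit 4; 28 bits remain
Read 3: bits[4:10] width=6 -> value=31 (bin 011111); offset now 10 = byte 1 bit 2; 22 bits remain
Read 4: bits[10:18] width=8 -> value=55 (bin 00110111); offset now 18 = byte 2 bit 2; 14 bits remain
Read 5: bits[18:19] width=1 -> value=1 (bin 1); offset now 19 = byte 2 bit 3; 13 bits remain
Read 6: bits[19:22] width=3 -> value=5 (bin 101); offset now 22 = byte 2 bit 6; 10 bits remain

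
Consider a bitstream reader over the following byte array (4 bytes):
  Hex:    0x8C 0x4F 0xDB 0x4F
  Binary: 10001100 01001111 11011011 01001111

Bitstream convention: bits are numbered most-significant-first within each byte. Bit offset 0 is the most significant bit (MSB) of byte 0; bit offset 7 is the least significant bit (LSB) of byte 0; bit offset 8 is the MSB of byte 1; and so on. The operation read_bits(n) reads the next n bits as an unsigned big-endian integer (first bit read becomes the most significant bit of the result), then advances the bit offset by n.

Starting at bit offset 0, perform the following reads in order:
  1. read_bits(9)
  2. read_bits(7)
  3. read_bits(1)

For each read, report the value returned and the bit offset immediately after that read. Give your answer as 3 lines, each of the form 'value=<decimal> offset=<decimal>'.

Read 1: bits[0:9] width=9 -> value=280 (bin 100011000); offset now 9 = byte 1 bit 1; 23 bits remain
Read 2: bits[9:16] width=7 -> value=79 (bin 1001111); offset now 16 = byte 2 bit 0; 16 bits remain
Read 3: bits[16:17] width=1 -> value=1 (bin 1); offset now 17 = byte 2 bit 1; 15 bits remain

Answer: value=280 offset=9
value=79 offset=16
value=1 offset=17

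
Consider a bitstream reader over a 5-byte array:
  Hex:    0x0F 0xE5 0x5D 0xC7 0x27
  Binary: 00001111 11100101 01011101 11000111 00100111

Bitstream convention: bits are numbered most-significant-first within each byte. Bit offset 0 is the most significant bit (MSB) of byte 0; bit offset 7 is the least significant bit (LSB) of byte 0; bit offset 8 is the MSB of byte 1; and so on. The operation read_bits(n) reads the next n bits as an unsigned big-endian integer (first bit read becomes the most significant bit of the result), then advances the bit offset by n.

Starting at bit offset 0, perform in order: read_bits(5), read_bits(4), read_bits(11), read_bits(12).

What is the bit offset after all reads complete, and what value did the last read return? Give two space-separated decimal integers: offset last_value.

Read 1: bits[0:5] width=5 -> value=1 (bin 00001); offset now 5 = byte 0 bit 5; 35 bits remain
Read 2: bits[5:9] width=4 -> value=15 (bin 1111); offset now 9 = byte 1 bit 1; 31 bits remain
Read 3: bits[9:20] width=11 -> value=1621 (bin 11001010101); offset now 20 = byte 2 bit 4; 20 bits remain
Read 4: bits[20:32] width=12 -> value=3527 (bin 110111000111); offset now 32 = byte 4 bit 0; 8 bits remain

Answer: 32 3527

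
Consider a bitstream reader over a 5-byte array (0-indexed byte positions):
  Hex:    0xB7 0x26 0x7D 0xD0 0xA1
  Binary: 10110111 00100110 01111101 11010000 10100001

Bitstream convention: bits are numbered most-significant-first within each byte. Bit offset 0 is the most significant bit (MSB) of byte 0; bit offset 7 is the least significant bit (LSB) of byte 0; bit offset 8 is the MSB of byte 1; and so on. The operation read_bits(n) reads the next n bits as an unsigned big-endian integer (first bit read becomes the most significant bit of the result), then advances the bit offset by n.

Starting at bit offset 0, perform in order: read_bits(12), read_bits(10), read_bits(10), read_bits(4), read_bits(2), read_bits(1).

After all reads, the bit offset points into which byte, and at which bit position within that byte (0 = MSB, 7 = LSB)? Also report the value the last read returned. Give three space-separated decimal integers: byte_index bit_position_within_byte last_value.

Read 1: bits[0:12] width=12 -> value=2930 (bin 101101110010); offset now 12 = byte 1 bit 4; 28 bits remain
Read 2: bits[12:22] width=10 -> value=415 (bin 0110011111); offset now 22 = byte 2 bit 6; 18 bits remain
Read 3: bits[22:32] width=10 -> value=464 (bin 0111010000); offset now 32 = byte 4 bit 0; 8 bits remain
Read 4: bits[32:36] width=4 -> value=10 (bin 1010); offset now 36 = byte 4 bit 4; 4 bits remain
Read 5: bits[36:38] width=2 -> value=0 (bin 00); offset now 38 = byte 4 bit 6; 2 bits remain
Read 6: bits[38:39] width=1 -> value=0 (bin 0); offset now 39 = byte 4 bit 7; 1 bits remain

Answer: 4 7 0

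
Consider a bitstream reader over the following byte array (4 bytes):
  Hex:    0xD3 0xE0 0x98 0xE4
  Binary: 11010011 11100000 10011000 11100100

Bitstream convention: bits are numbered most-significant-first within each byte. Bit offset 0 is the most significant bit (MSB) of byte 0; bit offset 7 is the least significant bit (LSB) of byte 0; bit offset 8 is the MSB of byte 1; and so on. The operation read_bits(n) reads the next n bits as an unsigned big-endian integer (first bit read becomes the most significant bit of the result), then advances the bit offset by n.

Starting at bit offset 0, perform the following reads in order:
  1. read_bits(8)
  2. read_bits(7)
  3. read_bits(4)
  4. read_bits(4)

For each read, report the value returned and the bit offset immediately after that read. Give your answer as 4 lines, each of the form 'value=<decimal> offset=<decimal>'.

Answer: value=211 offset=8
value=112 offset=15
value=4 offset=19
value=12 offset=23

Derivation:
Read 1: bits[0:8] width=8 -> value=211 (bin 11010011); offset now 8 = byte 1 bit 0; 24 bits remain
Read 2: bits[8:15] width=7 -> value=112 (bin 1110000); offset now 15 = byte 1 bit 7; 17 bits remain
Read 3: bits[15:19] width=4 -> value=4 (bin 0100); offset now 19 = byte 2 bit 3; 13 bits remain
Read 4: bits[19:23] width=4 -> value=12 (bin 1100); offset now 23 = byte 2 bit 7; 9 bits remain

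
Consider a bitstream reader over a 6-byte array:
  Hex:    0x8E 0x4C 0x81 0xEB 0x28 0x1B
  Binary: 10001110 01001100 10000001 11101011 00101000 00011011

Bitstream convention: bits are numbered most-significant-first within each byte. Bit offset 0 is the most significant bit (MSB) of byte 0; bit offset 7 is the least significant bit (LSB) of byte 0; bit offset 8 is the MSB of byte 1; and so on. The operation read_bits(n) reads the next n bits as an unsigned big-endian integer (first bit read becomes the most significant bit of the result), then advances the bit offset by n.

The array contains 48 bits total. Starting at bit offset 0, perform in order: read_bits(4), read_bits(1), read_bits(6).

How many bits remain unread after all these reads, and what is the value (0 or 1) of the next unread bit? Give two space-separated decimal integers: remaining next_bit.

Read 1: bits[0:4] width=4 -> value=8 (bin 1000); offset now 4 = byte 0 bit 4; 44 bits remain
Read 2: bits[4:5] width=1 -> value=1 (bin 1); offset now 5 = byte 0 bit 5; 43 bits remain
Read 3: bits[5:11] width=6 -> value=50 (bin 110010); offset now 11 = byte 1 bit 3; 37 bits remain

Answer: 37 0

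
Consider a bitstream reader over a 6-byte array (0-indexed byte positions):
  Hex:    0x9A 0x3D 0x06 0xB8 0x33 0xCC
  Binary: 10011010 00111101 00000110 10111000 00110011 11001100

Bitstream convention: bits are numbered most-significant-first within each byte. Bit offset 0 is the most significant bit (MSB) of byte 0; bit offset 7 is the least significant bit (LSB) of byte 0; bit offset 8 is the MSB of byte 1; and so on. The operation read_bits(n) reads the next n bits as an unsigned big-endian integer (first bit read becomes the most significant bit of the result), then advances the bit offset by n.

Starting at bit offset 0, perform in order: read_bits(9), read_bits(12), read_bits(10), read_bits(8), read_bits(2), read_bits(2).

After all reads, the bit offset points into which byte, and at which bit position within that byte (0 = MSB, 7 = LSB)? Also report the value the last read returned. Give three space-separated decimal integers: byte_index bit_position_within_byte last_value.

Read 1: bits[0:9] width=9 -> value=308 (bin 100110100); offset now 9 = byte 1 bit 1; 39 bits remain
Read 2: bits[9:21] width=12 -> value=1952 (bin 011110100000); offset now 21 = byte 2 bit 5; 27 bits remain
Read 3: bits[21:31] width=10 -> value=860 (bin 1101011100); offset now 31 = byte 3 bit 7; 17 bits remain
Read 4: bits[31:39] width=8 -> value=25 (bin 00011001); offset now 39 = byte 4 bit 7; 9 bits remain
Read 5: bits[39:41] width=2 -> value=3 (bin 11); offset now 41 = byte 5 bit 1; 7 bits remain
Read 6: bits[41:43] width=2 -> value=2 (bin 10); offset now 43 = byte 5 bit 3; 5 bits remain

Answer: 5 3 2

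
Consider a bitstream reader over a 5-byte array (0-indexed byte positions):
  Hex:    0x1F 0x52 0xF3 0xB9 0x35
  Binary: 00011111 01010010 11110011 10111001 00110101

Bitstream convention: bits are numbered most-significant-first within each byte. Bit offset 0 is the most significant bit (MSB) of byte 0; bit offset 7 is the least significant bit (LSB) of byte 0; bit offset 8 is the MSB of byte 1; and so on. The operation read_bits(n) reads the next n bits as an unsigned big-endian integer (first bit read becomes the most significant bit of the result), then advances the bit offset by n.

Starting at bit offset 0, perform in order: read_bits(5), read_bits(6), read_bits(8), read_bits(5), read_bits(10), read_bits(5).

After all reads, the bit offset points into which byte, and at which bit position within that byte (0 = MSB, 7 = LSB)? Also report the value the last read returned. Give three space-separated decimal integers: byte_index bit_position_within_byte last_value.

Read 1: bits[0:5] width=5 -> value=3 (bin 00011); offset now 5 = byte 0 bit 5; 35 bits remain
Read 2: bits[5:11] width=6 -> value=58 (bin 111010); offset now 11 = byte 1 bit 3; 29 bits remain
Read 3: bits[11:19] width=8 -> value=151 (bin 10010111); offset now 19 = byte 2 bit 3; 21 bits remain
Read 4: bits[19:24] width=5 -> value=19 (bin 10011); offset now 24 = byte 3 bit 0; 16 bits remain
Read 5: bits[24:34] width=10 -> value=740 (bin 1011100100); offset now 34 = byte 4 bit 2; 6 bits remain
Read 6: bits[34:39] width=5 -> value=26 (bin 11010); offset now 39 = byte 4 bit 7; 1 bits remain

Answer: 4 7 26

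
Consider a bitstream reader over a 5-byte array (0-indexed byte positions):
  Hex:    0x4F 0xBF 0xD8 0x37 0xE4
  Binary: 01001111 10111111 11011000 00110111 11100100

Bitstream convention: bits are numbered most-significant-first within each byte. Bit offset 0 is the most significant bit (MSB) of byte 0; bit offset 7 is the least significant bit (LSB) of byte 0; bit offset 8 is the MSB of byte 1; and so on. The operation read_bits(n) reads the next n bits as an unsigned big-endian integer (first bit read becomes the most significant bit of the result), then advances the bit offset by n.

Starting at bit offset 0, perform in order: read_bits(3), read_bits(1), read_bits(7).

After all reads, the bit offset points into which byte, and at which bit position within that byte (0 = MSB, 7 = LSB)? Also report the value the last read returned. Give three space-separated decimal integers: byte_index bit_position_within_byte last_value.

Answer: 1 3 125

Derivation:
Read 1: bits[0:3] width=3 -> value=2 (bin 010); offset now 3 = byte 0 bit 3; 37 bits remain
Read 2: bits[3:4] width=1 -> value=0 (bin 0); offset now 4 = byte 0 bit 4; 36 bits remain
Read 3: bits[4:11] width=7 -> value=125 (bin 1111101); offset now 11 = byte 1 bit 3; 29 bits remain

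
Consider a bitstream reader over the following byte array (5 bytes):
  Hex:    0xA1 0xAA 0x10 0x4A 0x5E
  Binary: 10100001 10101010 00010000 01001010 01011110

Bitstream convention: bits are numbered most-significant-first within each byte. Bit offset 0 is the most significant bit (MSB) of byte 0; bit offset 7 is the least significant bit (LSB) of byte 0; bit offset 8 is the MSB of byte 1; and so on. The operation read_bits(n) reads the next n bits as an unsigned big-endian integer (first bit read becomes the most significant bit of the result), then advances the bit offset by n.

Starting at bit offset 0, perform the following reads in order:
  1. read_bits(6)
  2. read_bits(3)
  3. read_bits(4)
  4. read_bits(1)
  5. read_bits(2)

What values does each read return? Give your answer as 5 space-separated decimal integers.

Answer: 40 3 5 0 2

Derivation:
Read 1: bits[0:6] width=6 -> value=40 (bin 101000); offset now 6 = byte 0 bit 6; 34 bits remain
Read 2: bits[6:9] width=3 -> value=3 (bin 011); offset now 9 = byte 1 bit 1; 31 bits remain
Read 3: bits[9:13] width=4 -> value=5 (bin 0101); offset now 13 = byte 1 bit 5; 27 bits remain
Read 4: bits[13:14] width=1 -> value=0 (bin 0); offset now 14 = byte 1 bit 6; 26 bits remain
Read 5: bits[14:16] width=2 -> value=2 (bin 10); offset now 16 = byte 2 bit 0; 24 bits remain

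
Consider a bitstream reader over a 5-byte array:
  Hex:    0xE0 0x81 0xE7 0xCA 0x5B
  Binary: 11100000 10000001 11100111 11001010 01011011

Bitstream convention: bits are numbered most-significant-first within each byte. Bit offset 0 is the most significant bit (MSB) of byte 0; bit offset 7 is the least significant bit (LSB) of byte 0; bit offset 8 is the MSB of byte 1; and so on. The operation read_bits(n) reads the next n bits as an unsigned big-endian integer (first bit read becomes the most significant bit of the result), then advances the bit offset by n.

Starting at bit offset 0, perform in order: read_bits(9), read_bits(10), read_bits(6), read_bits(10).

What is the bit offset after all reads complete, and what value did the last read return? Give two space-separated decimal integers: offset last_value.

Answer: 35 594

Derivation:
Read 1: bits[0:9] width=9 -> value=449 (bin 111000001); offset now 9 = byte 1 bit 1; 31 bits remain
Read 2: bits[9:19] width=10 -> value=15 (bin 0000001111); offset now 19 = byte 2 bit 3; 21 bits remain
Read 3: bits[19:25] width=6 -> value=15 (bin 001111); offset now 25 = byte 3 bit 1; 15 bits remain
Read 4: bits[25:35] width=10 -> value=594 (bin 1001010010); offset now 35 = byte 4 bit 3; 5 bits remain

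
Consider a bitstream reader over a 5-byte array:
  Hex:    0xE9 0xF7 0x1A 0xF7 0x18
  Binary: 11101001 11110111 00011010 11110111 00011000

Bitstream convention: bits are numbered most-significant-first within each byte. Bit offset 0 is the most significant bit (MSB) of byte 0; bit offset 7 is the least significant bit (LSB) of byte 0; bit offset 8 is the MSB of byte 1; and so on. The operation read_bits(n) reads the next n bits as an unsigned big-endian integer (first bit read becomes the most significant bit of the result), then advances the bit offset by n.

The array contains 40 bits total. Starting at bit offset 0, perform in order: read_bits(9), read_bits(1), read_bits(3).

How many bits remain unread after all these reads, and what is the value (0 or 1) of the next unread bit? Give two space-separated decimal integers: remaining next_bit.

Read 1: bits[0:9] width=9 -> value=467 (bin 111010011); offset now 9 = byte 1 bit 1; 31 bits remain
Read 2: bits[9:10] width=1 -> value=1 (bin 1); offset now 10 = byte 1 bit 2; 30 bits remain
Read 3: bits[10:13] width=3 -> value=6 (bin 110); offset now 13 = byte 1 bit 5; 27 bits remain

Answer: 27 1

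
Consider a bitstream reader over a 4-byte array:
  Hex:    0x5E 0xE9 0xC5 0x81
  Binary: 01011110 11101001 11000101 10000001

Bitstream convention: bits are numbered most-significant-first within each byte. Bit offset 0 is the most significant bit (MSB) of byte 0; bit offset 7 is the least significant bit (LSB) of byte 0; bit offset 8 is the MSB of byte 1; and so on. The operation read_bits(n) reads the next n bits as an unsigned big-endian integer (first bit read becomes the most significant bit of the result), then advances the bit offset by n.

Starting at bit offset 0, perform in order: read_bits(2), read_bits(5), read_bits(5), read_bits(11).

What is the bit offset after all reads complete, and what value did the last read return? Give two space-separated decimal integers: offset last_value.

Answer: 23 1250

Derivation:
Read 1: bits[0:2] width=2 -> value=1 (bin 01); offset now 2 = byte 0 bit 2; 30 bits remain
Read 2: bits[2:7] width=5 -> value=15 (bin 01111); offset now 7 = byte 0 bit 7; 25 bits remain
Read 3: bits[7:12] width=5 -> value=14 (bin 01110); offset now 12 = byte 1 bit 4; 20 bits remain
Read 4: bits[12:23] width=11 -> value=1250 (bin 10011100010); offset now 23 = byte 2 bit 7; 9 bits remain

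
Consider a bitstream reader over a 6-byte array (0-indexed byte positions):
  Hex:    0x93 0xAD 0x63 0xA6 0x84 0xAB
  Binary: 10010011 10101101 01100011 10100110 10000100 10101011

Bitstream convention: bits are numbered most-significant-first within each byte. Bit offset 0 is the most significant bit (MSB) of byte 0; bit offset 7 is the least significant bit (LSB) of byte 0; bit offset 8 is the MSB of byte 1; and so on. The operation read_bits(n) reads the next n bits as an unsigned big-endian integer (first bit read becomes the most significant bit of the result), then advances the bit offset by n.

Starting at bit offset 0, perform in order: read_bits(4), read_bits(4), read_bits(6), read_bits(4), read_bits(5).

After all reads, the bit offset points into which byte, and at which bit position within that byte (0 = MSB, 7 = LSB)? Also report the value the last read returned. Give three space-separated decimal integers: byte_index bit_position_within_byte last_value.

Answer: 2 7 17

Derivation:
Read 1: bits[0:4] width=4 -> value=9 (bin 1001); offset now 4 = byte 0 bit 4; 44 bits remain
Read 2: bits[4:8] width=4 -> value=3 (bin 0011); offset now 8 = byte 1 bit 0; 40 bits remain
Read 3: bits[8:14] width=6 -> value=43 (bin 101011); offset now 14 = byte 1 bit 6; 34 bits remain
Read 4: bits[14:18] width=4 -> value=5 (bin 0101); offset now 18 = byte 2 bit 2; 30 bits remain
Read 5: bits[18:23] width=5 -> value=17 (bin 10001); offset now 23 = byte 2 bit 7; 25 bits remain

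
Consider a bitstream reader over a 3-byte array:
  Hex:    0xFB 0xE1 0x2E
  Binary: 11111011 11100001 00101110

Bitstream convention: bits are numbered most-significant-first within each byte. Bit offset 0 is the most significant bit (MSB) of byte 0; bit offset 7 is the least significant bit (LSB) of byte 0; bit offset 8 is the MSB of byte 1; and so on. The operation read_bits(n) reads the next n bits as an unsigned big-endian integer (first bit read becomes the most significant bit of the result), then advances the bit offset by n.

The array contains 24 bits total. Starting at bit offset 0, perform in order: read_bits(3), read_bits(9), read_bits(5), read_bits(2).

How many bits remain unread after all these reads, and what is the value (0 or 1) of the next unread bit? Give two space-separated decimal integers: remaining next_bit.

Read 1: bits[0:3] width=3 -> value=7 (bin 111); offset now 3 = byte 0 bit 3; 21 bits remain
Read 2: bits[3:12] width=9 -> value=446 (bin 110111110); offset now 12 = byte 1 bit 4; 12 bits remain
Read 3: bits[12:17] width=5 -> value=2 (bin 00010); offset now 17 = byte 2 bit 1; 7 bits remain
Read 4: bits[17:19] width=2 -> value=1 (bin 01); offset now 19 = byte 2 bit 3; 5 bits remain

Answer: 5 0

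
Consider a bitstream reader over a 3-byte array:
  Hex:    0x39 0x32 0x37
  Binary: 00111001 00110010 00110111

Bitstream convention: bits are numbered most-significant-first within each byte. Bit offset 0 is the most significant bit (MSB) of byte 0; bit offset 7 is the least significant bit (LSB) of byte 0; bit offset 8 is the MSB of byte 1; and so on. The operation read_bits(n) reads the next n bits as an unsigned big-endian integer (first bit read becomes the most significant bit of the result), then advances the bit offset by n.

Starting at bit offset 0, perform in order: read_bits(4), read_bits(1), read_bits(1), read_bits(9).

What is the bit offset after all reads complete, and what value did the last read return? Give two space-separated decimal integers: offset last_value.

Answer: 15 153

Derivation:
Read 1: bits[0:4] width=4 -> value=3 (bin 0011); offset now 4 = byte 0 bit 4; 20 bits remain
Read 2: bits[4:5] width=1 -> value=1 (bin 1); offset now 5 = byte 0 bit 5; 19 bits remain
Read 3: bits[5:6] width=1 -> value=0 (bin 0); offset now 6 = byte 0 bit 6; 18 bits remain
Read 4: bits[6:15] width=9 -> value=153 (bin 010011001); offset now 15 = byte 1 bit 7; 9 bits remain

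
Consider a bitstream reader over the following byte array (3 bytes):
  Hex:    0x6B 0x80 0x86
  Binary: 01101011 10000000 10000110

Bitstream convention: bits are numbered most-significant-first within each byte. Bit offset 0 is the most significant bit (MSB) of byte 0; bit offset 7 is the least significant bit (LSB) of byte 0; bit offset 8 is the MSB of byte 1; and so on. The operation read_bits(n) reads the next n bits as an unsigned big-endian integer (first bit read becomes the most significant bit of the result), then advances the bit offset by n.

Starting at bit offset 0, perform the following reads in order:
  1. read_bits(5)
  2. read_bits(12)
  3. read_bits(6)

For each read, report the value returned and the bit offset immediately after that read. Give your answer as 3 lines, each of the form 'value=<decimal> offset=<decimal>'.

Answer: value=13 offset=5
value=1793 offset=17
value=3 offset=23

Derivation:
Read 1: bits[0:5] width=5 -> value=13 (bin 01101); offset now 5 = byte 0 bit 5; 19 bits remain
Read 2: bits[5:17] width=12 -> value=1793 (bin 011100000001); offset now 17 = byte 2 bit 1; 7 bits remain
Read 3: bits[17:23] width=6 -> value=3 (bin 000011); offset now 23 = byte 2 bit 7; 1 bits remain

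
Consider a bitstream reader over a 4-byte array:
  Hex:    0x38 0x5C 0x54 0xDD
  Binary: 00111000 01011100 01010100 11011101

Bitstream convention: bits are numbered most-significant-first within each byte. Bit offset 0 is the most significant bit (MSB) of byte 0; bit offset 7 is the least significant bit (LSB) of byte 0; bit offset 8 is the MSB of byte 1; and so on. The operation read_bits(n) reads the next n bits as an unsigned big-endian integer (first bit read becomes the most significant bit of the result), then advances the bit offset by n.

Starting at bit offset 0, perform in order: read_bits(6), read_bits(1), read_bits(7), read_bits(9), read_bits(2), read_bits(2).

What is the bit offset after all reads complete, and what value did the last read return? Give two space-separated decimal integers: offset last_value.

Read 1: bits[0:6] width=6 -> value=14 (bin 001110); offset now 6 = byte 0 bit 6; 26 bits remain
Read 2: bits[6:7] width=1 -> value=0 (bin 0); offset now 7 = byte 0 bit 7; 25 bits remain
Read 3: bits[7:14] width=7 -> value=23 (bin 0010111); offset now 14 = byte 1 bit 6; 18 bits remain
Read 4: bits[14:23] width=9 -> value=42 (bin 000101010); offset now 23 = byte 2 bit 7; 9 bits remain
Read 5: bits[23:25] width=2 -> value=1 (bin 01); offset now 25 = byte 3 bit 1; 7 bits remain
Read 6: bits[25:27] width=2 -> value=2 (bin 10); offset now 27 = byte 3 bit 3; 5 bits remain

Answer: 27 2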